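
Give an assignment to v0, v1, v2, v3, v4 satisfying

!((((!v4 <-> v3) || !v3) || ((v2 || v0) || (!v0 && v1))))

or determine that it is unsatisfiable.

v0=F, v1=F, v2=F, v3=T, v4=T

  !((((!v4 <-> v3) || !v3) || ((v2 || v0) || (!v0 && v1)))) = True
    ((!v4 <-> v3) || !v3) || ((v2 || v0) || (!v0 && v1)) = False
      (!v4 <-> v3) || !v3 = False
        !v4 <-> v3 = False
          !v4 = False
        !v3 = False
      (v2 || v0) || (!v0 && v1) = False
        v2 || v0 = False
        !v0 && v1 = False
          !v0 = True
The formula evaluates to True.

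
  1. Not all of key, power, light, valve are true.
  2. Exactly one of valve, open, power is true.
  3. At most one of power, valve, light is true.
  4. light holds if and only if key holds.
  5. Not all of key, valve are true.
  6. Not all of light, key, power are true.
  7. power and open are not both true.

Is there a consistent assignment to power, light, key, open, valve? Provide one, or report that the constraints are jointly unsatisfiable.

power = False, light = True, key = True, open = True, valve = False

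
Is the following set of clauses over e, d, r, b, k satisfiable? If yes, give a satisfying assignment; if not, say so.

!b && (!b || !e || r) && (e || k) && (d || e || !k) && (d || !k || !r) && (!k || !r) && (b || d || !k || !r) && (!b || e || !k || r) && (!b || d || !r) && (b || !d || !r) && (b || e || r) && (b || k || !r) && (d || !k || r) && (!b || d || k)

e=T, d=T, r=F, b=F, k=F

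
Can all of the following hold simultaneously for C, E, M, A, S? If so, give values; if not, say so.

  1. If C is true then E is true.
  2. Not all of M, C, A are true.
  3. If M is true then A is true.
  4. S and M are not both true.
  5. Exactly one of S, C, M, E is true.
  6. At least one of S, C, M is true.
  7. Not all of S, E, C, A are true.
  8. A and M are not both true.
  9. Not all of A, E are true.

C = False, E = False, M = False, A = True, S = True

  (1) C=F ⇒ E: vacuous ✓
  (2) {M, C, A}: 1/3 true — not all ✓
  (3) M=F ⇒ A: vacuous ✓
  (4) S=T, M=F — not both ✓
  (5) {S, C, M, E}: 1 true — exactly one ✓
  (6) {S, C, M}: 1 true — at least one ✓
  (7) {S, E, C, A}: 2/4 true — not all ✓
  (8) A=T, M=F — not both ✓
  (9) {A, E}: 1/2 true — not all ✓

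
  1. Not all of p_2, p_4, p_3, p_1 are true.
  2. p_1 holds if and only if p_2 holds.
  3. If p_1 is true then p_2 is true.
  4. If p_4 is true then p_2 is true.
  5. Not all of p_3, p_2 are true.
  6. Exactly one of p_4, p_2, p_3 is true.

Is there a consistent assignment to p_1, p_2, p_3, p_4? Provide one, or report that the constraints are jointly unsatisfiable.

p_1: False; p_2: False; p_3: True; p_4: False

  (1) {p_2, p_4, p_3, p_1}: 1/4 true — not all ✓
  (2) p_1=F, p_2=F — same ✓
  (3) p_1=F ⇒ p_2: vacuous ✓
  (4) p_4=F ⇒ p_2: vacuous ✓
  (5) {p_3, p_2}: 1/2 true — not all ✓
  (6) {p_4, p_2, p_3}: 1 true — exactly one ✓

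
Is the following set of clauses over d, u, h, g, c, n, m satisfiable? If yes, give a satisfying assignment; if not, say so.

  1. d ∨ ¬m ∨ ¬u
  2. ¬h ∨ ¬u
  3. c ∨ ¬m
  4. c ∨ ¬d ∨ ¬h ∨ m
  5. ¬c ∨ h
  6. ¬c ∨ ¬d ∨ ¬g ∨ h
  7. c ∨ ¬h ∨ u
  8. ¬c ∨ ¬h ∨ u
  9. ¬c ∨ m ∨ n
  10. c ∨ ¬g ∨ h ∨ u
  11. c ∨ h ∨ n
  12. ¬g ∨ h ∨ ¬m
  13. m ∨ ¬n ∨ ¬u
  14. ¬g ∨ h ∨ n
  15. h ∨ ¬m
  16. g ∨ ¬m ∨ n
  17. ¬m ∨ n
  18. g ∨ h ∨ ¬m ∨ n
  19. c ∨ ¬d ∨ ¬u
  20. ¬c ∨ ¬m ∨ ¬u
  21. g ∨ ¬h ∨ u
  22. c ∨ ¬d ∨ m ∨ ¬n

d = False, u = False, h = False, g = False, c = False, n = True, m = False

Set d = False.
Try u = True:
  (d ∨ ¬m ∨ ¬u) forces m = False.
  (¬h ∨ ¬u) forces h = False.
  (¬c ∨ h) forces c = False.
  (c ∨ h ∨ n) forces n = True.
  clause (m ∨ ¬n ∨ ¬u) is falsified — backtrack.
So u = False.
Set h = False.
  then (¬c ∨ h) forces c = False.
  then (c ∨ ¬g ∨ h ∨ u) forces g = False.
  then (c ∨ h ∨ n) forces n = True.
  then (h ∨ ¬m) forces m = False.
All clauses satisfied.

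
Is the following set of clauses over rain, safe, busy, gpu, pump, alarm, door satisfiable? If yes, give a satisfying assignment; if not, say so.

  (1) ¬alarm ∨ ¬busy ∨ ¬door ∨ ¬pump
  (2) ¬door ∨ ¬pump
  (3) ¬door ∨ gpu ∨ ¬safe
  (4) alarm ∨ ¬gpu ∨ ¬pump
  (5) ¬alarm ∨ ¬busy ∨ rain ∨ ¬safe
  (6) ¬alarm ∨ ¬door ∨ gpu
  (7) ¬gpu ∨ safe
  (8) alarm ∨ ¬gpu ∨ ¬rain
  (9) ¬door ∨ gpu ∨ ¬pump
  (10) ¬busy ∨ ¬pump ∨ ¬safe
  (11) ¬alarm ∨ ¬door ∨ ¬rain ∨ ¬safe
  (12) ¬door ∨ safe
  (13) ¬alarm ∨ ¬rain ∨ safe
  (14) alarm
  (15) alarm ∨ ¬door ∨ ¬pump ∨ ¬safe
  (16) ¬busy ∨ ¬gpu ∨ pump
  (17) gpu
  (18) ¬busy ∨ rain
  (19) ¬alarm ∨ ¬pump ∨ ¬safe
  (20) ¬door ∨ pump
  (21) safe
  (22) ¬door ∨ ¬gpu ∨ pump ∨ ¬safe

rain=F, safe=T, busy=F, gpu=T, pump=F, alarm=T, door=F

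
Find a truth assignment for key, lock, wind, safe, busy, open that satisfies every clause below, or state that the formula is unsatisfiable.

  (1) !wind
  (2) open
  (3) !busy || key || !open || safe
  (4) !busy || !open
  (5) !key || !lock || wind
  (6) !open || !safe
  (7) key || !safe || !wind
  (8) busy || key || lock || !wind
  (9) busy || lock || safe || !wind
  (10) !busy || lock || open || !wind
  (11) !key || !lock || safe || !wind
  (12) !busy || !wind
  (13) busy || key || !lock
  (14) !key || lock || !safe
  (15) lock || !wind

key = True, lock = False, wind = False, safe = False, busy = False, open = True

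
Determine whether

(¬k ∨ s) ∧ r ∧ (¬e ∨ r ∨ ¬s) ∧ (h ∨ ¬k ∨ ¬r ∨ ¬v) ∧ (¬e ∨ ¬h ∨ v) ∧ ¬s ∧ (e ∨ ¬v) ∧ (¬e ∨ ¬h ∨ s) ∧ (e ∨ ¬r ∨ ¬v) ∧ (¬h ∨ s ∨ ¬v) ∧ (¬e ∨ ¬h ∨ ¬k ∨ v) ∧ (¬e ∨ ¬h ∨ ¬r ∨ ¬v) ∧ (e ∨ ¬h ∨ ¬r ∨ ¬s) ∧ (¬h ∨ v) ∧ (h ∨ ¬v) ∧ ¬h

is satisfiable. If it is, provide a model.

Unit clause (r) forces r = True.
Unit clause (¬s) forces s = False.
Unit clause (¬h) forces h = False.
In (¬k ∨ s) only ¬k is left, so k = False.
In (h ∨ ¬v) only ¬v is left, so v = False.
Set e = True.
All clauses satisfied.

h: False, s: False, v: False, e: True, r: True, k: False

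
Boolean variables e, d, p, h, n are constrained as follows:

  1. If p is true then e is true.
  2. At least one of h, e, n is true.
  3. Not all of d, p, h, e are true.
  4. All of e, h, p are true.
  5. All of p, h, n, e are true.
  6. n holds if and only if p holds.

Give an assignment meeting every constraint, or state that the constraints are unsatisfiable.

e = True, d = False, p = True, h = True, n = True

  (1) p=T ⇒ e: T ✓
  (2) {h, e, n}: 3 true — at least one ✓
  (3) {d, p, h, e}: 3/4 true — not all ✓
  (4) {e, h, p}: all 3 true ✓
  (5) {p, h, n, e}: all 4 true ✓
  (6) n=T, p=T — same ✓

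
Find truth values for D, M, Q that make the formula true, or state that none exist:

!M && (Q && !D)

D: False, M: False, Q: True

  !M = True
  Q && !D = True
    !D = True
Both conjuncts True, so the formula holds.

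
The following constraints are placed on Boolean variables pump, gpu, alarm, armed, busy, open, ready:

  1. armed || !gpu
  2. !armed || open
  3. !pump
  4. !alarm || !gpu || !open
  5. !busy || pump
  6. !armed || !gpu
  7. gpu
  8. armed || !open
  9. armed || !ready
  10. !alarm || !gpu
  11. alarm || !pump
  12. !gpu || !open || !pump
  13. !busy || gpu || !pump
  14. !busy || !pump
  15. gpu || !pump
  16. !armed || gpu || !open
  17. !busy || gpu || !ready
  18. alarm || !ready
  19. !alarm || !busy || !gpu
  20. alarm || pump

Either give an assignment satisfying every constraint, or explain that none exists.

Unsatisfiable

Case gpu = True:
  (armed || !gpu) forces armed = True.
  Clause (!armed || !gpu) is falsified — contradiction.
Case gpu = False:
  Clause (gpu) is falsified — contradiction.
Both cases fail, so the formula is unsatisfiable.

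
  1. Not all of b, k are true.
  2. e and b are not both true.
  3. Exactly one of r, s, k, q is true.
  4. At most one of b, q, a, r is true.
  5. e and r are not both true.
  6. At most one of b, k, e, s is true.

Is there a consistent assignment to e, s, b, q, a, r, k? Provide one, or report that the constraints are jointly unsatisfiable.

e=F, s=T, b=F, q=F, a=T, r=F, k=F

  (1) {b, k}: 0/2 true — not all ✓
  (2) e=F, b=F — not both ✓
  (3) {r, s, k, q}: 1 true — exactly one ✓
  (4) {b, q, a, r}: 1 true — at most one ✓
  (5) e=F, r=F — not both ✓
  (6) {b, k, e, s}: 1 true — at most one ✓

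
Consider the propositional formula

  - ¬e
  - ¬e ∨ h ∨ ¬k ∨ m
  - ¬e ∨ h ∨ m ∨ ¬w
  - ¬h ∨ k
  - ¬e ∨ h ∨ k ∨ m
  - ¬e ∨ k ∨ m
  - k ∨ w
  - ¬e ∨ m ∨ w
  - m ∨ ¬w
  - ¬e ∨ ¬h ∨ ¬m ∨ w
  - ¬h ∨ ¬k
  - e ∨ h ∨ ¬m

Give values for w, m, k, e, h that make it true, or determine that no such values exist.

w = False, m = False, k = True, e = False, h = False

Unit clause (¬e) forces e = False.
Set w = False.
  then (k ∨ w) forces k = True.
  then (¬h ∨ ¬k) forces h = False.
  then (e ∨ h ∨ ¬m) forces m = False.
All clauses satisfied.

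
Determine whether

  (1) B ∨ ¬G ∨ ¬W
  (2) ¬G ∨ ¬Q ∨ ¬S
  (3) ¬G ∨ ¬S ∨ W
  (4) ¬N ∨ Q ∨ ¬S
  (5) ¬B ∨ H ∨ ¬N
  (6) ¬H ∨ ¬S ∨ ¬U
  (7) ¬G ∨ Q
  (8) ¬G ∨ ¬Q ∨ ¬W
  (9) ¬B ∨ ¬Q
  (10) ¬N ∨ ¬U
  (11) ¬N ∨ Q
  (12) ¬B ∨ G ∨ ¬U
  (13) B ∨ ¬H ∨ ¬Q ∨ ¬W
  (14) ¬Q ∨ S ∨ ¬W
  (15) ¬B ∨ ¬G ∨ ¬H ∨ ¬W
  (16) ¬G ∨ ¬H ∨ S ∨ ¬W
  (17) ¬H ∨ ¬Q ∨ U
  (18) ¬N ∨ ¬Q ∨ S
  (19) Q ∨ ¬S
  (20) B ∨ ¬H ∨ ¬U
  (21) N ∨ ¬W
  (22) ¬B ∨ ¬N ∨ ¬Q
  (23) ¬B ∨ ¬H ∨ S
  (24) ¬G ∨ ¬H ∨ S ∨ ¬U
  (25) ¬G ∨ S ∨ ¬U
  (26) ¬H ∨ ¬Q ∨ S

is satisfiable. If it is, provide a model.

W = False; U = False; B = True; N = False; S = False; H = False; G = False; Q = False

Set W = False.
Set U = False.
Set B = True.
  then (¬B ∨ ¬Q) forces Q = False.
  then (¬N ∨ Q) forces N = False.
  then (Q ∨ ¬S) forces S = False.
  then (¬B ∨ ¬H ∨ S) forces H = False.
  then (¬G ∨ Q) forces G = False.
All clauses satisfied.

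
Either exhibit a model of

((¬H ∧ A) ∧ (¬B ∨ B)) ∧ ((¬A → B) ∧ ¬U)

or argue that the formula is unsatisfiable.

A = True; B = True; H = False; U = False

  (¬H ∧ A) ∧ (¬B ∨ B) = True
    ¬H ∧ A = True
      ¬H = True
    ¬B ∨ B = True
      ¬B = False
  (¬A → B) ∧ ¬U = True
    ¬A → B = True
      ¬A = False
    ¬U = True
Both conjuncts True, so the formula holds.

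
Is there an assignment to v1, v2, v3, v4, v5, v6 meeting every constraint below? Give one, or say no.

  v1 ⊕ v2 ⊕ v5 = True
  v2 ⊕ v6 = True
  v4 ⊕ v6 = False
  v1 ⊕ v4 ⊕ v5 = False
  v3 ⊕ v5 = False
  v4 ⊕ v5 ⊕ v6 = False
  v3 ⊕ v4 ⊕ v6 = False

v1 = False, v2 = True, v3 = False, v4 = False, v5 = False, v6 = False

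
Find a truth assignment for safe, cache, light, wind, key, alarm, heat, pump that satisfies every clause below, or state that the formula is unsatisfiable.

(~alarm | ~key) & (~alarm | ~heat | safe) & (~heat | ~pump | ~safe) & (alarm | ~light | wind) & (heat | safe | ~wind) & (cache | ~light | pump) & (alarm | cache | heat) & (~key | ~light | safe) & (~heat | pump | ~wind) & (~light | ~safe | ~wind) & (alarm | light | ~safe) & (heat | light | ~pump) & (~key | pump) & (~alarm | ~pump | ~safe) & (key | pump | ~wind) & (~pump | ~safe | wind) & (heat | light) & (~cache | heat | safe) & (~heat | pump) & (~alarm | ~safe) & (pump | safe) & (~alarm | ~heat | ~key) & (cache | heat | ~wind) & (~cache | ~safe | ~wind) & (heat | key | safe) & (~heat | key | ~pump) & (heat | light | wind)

Try safe = True:
  (~alarm | ~safe) forces alarm = False.
  (alarm | light | ~safe) forces light = True.
  (alarm | ~light | wind) forces wind = True.
  clause (~light | ~safe | ~wind) is falsified — backtrack.
So safe = False.
  then (pump | safe) forces pump = True.
Set cache = True.
  then (~cache | heat | safe) forces heat = True.
  then (~heat | key | ~pump) forces key = True.
  then (~alarm | ~key) forces alarm = False.
  then (~key | ~light | safe) forces light = False.
Set wind = False.
All clauses satisfied.

safe = False; cache = True; light = False; wind = False; key = True; alarm = False; heat = True; pump = True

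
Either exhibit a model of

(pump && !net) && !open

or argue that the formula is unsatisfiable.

net=F, pump=T, open=F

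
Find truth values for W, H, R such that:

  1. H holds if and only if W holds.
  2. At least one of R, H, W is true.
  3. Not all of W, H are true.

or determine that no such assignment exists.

W = False, H = False, R = True

  (1) H=F, W=F — same ✓
  (2) {R, H, W}: 1 true — at least one ✓
  (3) {W, H}: 0/2 true — not all ✓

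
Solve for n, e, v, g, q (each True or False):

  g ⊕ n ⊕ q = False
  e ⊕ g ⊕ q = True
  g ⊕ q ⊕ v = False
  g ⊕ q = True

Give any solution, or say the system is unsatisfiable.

n: True, e: False, v: True, g: False, q: True

g ⊕ n ⊕ q = F ⊕ T ⊕ T = False ✓
e ⊕ g ⊕ q = F ⊕ F ⊕ T = True ✓
g ⊕ q ⊕ v = F ⊕ T ⊕ T = False ✓
g ⊕ q = F ⊕ T = True ✓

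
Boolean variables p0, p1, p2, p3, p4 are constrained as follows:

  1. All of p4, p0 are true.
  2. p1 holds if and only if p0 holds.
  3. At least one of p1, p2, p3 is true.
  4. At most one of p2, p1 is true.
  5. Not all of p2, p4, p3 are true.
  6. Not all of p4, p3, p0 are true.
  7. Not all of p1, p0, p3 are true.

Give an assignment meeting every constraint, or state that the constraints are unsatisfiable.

p0 = True, p1 = True, p2 = False, p3 = False, p4 = True

  (1) {p4, p0}: all 2 true ✓
  (2) p1=T, p0=T — same ✓
  (3) {p1, p2, p3}: 1 true — at least one ✓
  (4) {p2, p1}: 1 true — at most one ✓
  (5) {p2, p4, p3}: 1/3 true — not all ✓
  (6) {p4, p3, p0}: 2/3 true — not all ✓
  (7) {p1, p0, p3}: 2/3 true — not all ✓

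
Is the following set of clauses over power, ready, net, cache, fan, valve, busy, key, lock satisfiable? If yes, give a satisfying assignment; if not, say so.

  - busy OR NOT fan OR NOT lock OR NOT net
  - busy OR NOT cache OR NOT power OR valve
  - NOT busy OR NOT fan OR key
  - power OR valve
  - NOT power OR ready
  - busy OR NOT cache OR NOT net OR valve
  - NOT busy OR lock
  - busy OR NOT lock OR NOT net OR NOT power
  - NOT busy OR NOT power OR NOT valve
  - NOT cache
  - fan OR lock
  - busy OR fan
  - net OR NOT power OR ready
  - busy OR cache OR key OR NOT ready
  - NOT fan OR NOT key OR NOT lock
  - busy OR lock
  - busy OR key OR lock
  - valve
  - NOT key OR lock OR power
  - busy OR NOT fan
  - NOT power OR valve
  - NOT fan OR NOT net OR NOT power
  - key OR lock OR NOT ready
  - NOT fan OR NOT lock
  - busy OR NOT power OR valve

Unit clause (NOT cache) forces cache = False.
Unit clause (valve) forces valve = True.
Try power = True:
  (NOT power OR ready) forces ready = True.
  (NOT busy OR NOT power OR NOT valve) forces busy = False.
  (busy OR fan) forces fan = True.
  clause (busy OR NOT fan) is falsified — backtrack.
So power = False.
Set ready = True.
Set net = False.
Set fan = False.
  then (fan OR lock) forces lock = True.
  then (busy OR fan) forces busy = True.
Set key = True.
All clauses satisfied.

power = False; ready = True; net = False; cache = False; fan = False; valve = True; busy = True; key = True; lock = True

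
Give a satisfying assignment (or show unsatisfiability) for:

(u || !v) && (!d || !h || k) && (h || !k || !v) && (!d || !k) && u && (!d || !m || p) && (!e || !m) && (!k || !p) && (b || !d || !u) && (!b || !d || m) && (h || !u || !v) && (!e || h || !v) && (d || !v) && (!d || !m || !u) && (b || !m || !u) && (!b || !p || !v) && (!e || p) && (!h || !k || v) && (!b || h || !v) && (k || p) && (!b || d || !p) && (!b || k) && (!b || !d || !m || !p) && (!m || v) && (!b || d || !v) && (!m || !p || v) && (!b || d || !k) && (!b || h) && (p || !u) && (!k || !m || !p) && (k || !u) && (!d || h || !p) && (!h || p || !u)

Case u = True:
  (p || !u) forces p = True.
  (!k || !p) forces k = False.
  Clause (k || !u) is falsified — contradiction.
Case u = False:
  Clause (u) is falsified — contradiction.
Both cases fail, so the formula is unsatisfiable.

Unsatisfiable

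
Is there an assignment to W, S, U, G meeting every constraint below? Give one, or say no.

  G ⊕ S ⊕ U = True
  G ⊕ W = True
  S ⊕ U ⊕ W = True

The formula is unsatisfiable.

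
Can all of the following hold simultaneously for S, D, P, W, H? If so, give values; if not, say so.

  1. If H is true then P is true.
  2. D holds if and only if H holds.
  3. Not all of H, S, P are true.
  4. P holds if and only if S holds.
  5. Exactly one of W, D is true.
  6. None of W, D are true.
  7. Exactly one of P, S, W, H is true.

Case W = True:
  Constraint (6) is violated (W=T) — contradiction.
Case W = False:
  (5) with W=F forces D = True.
  Constraint (6) is violated (D=T) — contradiction.
Both cases fail — unsatisfiable.

No satisfying assignment exists.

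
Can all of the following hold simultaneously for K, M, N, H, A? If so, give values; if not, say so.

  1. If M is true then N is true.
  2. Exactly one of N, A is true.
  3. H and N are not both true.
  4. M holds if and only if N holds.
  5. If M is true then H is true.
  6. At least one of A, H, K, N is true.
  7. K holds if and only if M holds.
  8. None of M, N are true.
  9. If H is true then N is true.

K=F, M=F, N=F, H=F, A=T

  (1) M=F ⇒ N: vacuous ✓
  (2) {N, A}: 1 true — exactly one ✓
  (3) H=F, N=F — not both ✓
  (4) M=F, N=F — same ✓
  (5) M=F ⇒ H: vacuous ✓
  (6) {A, H, K, N}: 1 true — at least one ✓
  (7) K=F, M=F — same ✓
  (8) {M, N}: 0 true — none ✓
  (9) H=F ⇒ N: vacuous ✓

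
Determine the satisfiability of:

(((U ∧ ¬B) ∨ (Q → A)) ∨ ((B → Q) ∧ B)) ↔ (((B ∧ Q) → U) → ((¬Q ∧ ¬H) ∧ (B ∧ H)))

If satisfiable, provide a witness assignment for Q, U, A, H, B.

Q = True, U = False, A = False, H = True, B = False

  (((U ∧ ¬B) ∨ (Q → A)) ∨ ((B → Q) ∧ B)) ↔ (((B ∧ Q) → U) → ((¬Q ∧ ¬H) ∧ (B ∧ H))) = True
    ((U ∧ ¬B) ∨ (Q → A)) ∨ ((B → Q) ∧ B) = False
      (U ∧ ¬B) ∨ (Q → A) = False
        U ∧ ¬B = False
          ¬B = True
        Q → A = False
      (B → Q) ∧ B = False
        B → Q = True
    ((B ∧ Q) → U) → ((¬Q ∧ ¬H) ∧ (B ∧ H)) = False
      (B ∧ Q) → U = True
        B ∧ Q = False
      (¬Q ∧ ¬H) ∧ (B ∧ H) = False
        ¬Q ∧ ¬H = False
          ¬Q = False
          ¬H = False
        B ∧ H = False
The formula evaluates to True.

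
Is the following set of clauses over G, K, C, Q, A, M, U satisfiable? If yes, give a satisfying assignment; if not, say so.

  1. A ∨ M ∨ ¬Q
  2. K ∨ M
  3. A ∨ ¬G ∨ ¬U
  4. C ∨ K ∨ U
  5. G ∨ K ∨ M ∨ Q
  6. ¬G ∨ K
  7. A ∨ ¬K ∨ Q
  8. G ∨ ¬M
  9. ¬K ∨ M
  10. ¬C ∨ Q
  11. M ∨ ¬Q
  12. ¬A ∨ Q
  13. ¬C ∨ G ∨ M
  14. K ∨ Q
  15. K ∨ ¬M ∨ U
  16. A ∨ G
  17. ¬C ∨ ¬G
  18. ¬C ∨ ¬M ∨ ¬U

Try G = False:
  (G ∨ ¬M) forces M = False.
  (K ∨ M) forces K = True.
  clause (¬K ∨ M) is falsified — backtrack.
So G = True.
  then (¬G ∨ K) forces K = True.
  then (¬K ∨ M) forces M = True.
  then (¬C ∨ ¬G) forces C = False.
Try Q = False:
  (A ∨ ¬K ∨ Q) forces A = True.
  clause (¬A ∨ Q) is falsified — backtrack.
So Q = True.
Set A = False.
  then (A ∨ ¬G ∨ ¬U) forces U = False.
All clauses satisfied.

G=T, K=T, C=F, Q=T, A=F, M=T, U=F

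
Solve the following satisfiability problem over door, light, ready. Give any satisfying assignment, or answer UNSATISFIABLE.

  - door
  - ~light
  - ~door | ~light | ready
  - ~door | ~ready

Unit clause (door) forces door = True.
Unit clause (~light) forces light = False.
In (~door | ~ready) only ~ready is left, so ready = False.
All clauses satisfied.

door = True, light = False, ready = False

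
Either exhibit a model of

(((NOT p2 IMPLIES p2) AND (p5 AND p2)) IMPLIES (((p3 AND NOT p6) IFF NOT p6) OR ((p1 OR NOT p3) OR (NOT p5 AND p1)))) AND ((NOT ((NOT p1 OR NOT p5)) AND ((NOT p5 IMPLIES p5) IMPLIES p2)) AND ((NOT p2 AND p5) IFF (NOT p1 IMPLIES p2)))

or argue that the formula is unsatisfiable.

Unsatisfiable — no assignment works.

Case p1 = True: the formula simplifies to (NOT (NOT p5) AND ((NOT p5 IMPLIES p5) IMPLIES p2)) AND (NOT p2 AND p5).
  p5 = True: simplifies to p2 AND NOT p2.
    p2 = True: the conjunct NOT p2 is False.
    p2 = False: the conjunct p2 is False.
  p5 = False: the conjunct NOT (NOT p5) becomes NOT (NOT False) = False.
Case p1 = False: the conjunct NOT ((NOT p1 OR NOT p5)) becomes NOT ((True OR NOT p5)) = False.
Both cases fail — unsatisfiable.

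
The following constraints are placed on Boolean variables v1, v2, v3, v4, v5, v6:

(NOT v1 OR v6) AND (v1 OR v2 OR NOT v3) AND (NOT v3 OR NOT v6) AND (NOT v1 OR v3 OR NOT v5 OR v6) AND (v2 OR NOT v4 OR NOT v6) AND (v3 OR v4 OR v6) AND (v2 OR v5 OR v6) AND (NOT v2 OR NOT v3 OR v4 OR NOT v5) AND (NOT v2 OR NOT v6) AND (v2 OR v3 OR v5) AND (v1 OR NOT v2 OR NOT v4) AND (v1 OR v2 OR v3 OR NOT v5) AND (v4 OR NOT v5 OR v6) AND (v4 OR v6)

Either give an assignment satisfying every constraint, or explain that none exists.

v1 = True, v2 = False, v3 = False, v4 = False, v5 = True, v6 = True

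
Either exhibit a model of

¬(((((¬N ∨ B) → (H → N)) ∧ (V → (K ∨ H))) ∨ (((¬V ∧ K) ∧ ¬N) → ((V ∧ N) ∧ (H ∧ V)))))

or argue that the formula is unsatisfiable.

K = True, B = False, H = True, N = False, V = False

  ¬(((((¬N ∨ B) → (H → N)) ∧ (V → (K ∨ H))) ∨ (((¬V ∧ K) ∧ ¬N) → ((V ∧ N) ∧ (H ∧ V))))) = True
    (((¬N ∨ B) → (H → N)) ∧ (V → (K ∨ H))) ∨ (((¬V ∧ K) ∧ ¬N) → ((V ∧ N) ∧ (H ∧ V))) = False
      ((¬N ∨ B) → (H → N)) ∧ (V → (K ∨ H)) = False
        (¬N ∨ B) → (H → N) = False
          ¬N ∨ B = True
            ¬N = True
          H → N = False
        V → (K ∨ H) = True
          K ∨ H = True
      ((¬V ∧ K) ∧ ¬N) → ((V ∧ N) ∧ (H ∧ V)) = False
        (¬V ∧ K) ∧ ¬N = True
          ¬V ∧ K = True
            ¬V = True
          ¬N = True
        (V ∧ N) ∧ (H ∧ V) = False
          V ∧ N = False
          H ∧ V = False
The formula evaluates to True.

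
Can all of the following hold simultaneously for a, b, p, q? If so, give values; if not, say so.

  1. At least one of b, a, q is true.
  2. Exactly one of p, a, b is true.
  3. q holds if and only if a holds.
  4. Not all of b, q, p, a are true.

a = False, b = True, p = False, q = False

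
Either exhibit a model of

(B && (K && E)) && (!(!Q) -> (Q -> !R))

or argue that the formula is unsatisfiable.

R = True; B = True; Q = False; K = True; E = True

  B && (K && E) = True
    K && E = True
  !(!Q) -> (Q -> !R) = True
    !(!Q) = False
      !Q = True
    Q -> !R = True
      !R = False
Both conjuncts True, so the formula holds.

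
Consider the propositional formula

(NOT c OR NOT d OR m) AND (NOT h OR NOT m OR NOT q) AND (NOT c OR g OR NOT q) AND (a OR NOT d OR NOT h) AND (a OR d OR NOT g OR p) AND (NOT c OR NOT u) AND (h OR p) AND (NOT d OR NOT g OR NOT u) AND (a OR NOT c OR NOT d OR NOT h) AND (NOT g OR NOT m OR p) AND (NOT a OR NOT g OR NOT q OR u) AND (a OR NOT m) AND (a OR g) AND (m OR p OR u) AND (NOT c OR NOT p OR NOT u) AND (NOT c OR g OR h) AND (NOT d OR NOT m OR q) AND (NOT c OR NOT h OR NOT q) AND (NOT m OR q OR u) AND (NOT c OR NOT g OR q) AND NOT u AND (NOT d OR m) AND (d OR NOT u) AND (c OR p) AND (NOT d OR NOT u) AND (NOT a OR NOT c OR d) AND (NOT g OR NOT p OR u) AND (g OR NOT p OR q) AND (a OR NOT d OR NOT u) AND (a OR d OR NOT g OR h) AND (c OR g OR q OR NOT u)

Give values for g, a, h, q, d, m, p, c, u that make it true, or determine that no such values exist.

g=F; a=T; h=F; q=T; d=F; m=F; p=T; c=F; u=F

Unit clause (NOT u) forces u = False.
Try g = True:
  (NOT g OR NOT p OR u) forces p = False.
  (h OR p) forces h = True.
  (NOT g OR NOT m OR p) forces m = False.
  clause (m OR p OR u) is falsified — backtrack.
So g = False.
  then (a OR g) forces a = True.
Set h = False.
  then (h OR p) forces p = True.
  then (NOT c OR g OR h) forces c = False.
  then (g OR NOT p OR q) forces q = True.
Set d = False.
Set m = False.
All clauses satisfied.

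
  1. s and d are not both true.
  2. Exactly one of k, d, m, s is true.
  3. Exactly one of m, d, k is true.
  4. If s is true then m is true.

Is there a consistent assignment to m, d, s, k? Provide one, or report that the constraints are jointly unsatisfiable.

m: False; d: False; s: False; k: True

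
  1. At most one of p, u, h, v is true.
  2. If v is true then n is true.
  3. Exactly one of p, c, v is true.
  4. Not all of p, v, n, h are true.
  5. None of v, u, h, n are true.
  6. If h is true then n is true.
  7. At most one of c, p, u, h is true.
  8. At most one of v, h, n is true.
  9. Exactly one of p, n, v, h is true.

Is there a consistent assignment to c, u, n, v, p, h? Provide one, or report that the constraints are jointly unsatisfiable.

c=F; u=F; n=F; v=F; p=T; h=F

  (1) {p, u, h, v}: 1 true — at most one ✓
  (2) v=F ⇒ n: vacuous ✓
  (3) {p, c, v}: 1 true — exactly one ✓
  (4) {p, v, n, h}: 1/4 true — not all ✓
  (5) {v, u, h, n}: 0 true — none ✓
  (6) h=F ⇒ n: vacuous ✓
  (7) {c, p, u, h}: 1 true — at most one ✓
  (8) {v, h, n}: 0 true — at most one ✓
  (9) {p, n, v, h}: 1 true — exactly one ✓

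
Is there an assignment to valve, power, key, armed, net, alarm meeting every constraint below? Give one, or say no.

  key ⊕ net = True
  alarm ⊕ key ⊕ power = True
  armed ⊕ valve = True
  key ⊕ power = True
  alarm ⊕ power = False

valve = True; power = False; key = True; armed = False; net = False; alarm = False

key ⊕ net = T ⊕ F = True ✓
alarm ⊕ key ⊕ power = F ⊕ T ⊕ F = True ✓
armed ⊕ valve = F ⊕ T = True ✓
key ⊕ power = T ⊕ F = True ✓
alarm ⊕ power = F ⊕ F = False ✓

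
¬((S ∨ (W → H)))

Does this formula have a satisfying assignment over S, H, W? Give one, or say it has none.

S = False; H = False; W = True

  ¬((S ∨ (W → H))) = True
    S ∨ (W → H) = False
      W → H = False
The formula evaluates to True.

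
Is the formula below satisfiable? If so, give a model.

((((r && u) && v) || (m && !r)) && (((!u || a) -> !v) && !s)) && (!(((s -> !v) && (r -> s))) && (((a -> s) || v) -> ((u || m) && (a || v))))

m=T; a=F; s=F; u=T; v=T; r=T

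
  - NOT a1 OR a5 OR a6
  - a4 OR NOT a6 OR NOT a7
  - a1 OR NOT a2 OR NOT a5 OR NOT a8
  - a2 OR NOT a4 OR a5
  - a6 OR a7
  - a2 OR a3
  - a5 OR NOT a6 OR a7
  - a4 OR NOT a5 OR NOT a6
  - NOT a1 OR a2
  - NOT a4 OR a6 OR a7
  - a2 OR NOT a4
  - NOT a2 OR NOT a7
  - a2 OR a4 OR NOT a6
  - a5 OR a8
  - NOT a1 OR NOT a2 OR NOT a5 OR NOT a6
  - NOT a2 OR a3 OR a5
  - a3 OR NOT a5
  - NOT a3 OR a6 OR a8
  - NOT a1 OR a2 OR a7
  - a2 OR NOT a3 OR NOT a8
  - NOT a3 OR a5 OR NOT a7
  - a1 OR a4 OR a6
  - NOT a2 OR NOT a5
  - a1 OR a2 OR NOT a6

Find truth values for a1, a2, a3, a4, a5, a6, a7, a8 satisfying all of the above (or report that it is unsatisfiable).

Unsatisfiable

Case a2 = True:
  (NOT a2 OR NOT a7) forces a7 = False.
  (a6 OR a7) forces a6 = True.
  (a5 OR NOT a6 OR a7) forces a5 = True.
  Clause (NOT a2 OR NOT a5) is falsified — contradiction.
Case a2 = False:
  (a2 OR a3) forces a3 = True.
  (NOT a1 OR a2) forces a1 = False.
  (a2 OR NOT a4) forces a4 = False.
  (a2 OR a4 OR NOT a6) forces a6 = False.
  Clause (a1 OR a4 OR a6) is falsified — contradiction.
Both cases fail, so the formula is unsatisfiable.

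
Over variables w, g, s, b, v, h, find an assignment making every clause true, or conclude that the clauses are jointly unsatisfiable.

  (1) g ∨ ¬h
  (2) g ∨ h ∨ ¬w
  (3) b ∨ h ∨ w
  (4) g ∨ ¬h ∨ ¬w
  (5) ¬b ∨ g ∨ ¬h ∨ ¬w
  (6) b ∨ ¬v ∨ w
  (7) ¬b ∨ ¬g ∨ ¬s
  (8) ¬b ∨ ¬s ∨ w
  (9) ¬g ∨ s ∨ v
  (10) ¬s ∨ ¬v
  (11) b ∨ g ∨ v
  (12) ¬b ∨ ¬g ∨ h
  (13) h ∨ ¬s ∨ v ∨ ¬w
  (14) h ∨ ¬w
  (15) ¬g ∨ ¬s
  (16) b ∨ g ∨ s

Set w = False.
Set g = False.
  then (g ∨ ¬h) forces h = False.
  then (b ∨ h ∨ w) forces b = True.
  then (¬b ∨ ¬s ∨ w) forces s = False.
Set v = False.
All clauses satisfied.

w = False, g = False, s = False, b = True, v = False, h = False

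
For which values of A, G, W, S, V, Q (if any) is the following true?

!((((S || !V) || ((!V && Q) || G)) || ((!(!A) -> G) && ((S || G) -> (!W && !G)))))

A = True, G = False, W = False, S = False, V = True, Q = True

  !((((S || !V) || ((!V && Q) || G)) || ((!(!A) -> G) && ((S || G) -> (!W && !G))))) = True
    ((S || !V) || ((!V && Q) || G)) || ((!(!A) -> G) && ((S || G) -> (!W && !G))) = False
      (S || !V) || ((!V && Q) || G) = False
        S || !V = False
          !V = False
        (!V && Q) || G = False
          !V && Q = False
            !V = False
      (!(!A) -> G) && ((S || G) -> (!W && !G)) = False
        !(!A) -> G = False
          !(!A) = True
            !A = False
        (S || G) -> (!W && !G) = True
          S || G = False
          !W && !G = True
            !W = True
            !G = True
The formula evaluates to True.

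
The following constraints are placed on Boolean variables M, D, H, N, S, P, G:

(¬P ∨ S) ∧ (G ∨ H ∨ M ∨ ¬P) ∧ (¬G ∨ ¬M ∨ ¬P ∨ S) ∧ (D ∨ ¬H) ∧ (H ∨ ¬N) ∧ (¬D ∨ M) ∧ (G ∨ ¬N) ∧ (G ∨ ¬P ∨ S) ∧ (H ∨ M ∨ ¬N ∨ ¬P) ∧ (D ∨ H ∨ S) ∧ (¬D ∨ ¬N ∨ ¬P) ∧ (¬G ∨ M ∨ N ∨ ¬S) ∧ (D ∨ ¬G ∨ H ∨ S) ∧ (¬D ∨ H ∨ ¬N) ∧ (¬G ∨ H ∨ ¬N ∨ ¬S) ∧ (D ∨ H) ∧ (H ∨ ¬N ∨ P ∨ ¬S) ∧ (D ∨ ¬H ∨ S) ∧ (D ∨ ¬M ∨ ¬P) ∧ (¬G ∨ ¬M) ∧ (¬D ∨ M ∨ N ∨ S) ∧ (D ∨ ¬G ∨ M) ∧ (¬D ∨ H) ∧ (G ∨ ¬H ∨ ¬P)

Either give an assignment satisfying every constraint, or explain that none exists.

M = True, D = True, H = True, N = False, S = True, P = False, G = False

Set M = True.
  then (¬G ∨ ¬M) forces G = False.
  then (G ∨ ¬N) forces N = False.
Try D = False:
  (D ∨ ¬H) forces H = False.
  clause (D ∨ H) is falsified — backtrack.
So D = True.
  then (¬D ∨ H) forces H = True.
  then (G ∨ ¬H ∨ ¬P) forces P = False.
Set S = True.
All clauses satisfied.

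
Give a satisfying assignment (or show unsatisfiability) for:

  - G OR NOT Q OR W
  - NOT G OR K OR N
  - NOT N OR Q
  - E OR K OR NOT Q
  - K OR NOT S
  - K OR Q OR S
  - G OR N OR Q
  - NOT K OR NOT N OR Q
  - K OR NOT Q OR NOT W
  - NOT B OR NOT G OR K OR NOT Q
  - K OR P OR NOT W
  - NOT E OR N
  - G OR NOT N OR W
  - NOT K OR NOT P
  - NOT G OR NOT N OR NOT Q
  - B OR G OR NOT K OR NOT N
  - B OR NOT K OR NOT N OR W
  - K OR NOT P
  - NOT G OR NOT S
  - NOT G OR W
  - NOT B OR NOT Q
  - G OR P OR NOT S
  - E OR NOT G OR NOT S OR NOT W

Set G = True.
  then (NOT G OR NOT S) forces S = False.
  then (NOT G OR W) forces W = True.
Set P = False.
  then (K OR P OR NOT W) forces K = True.
Try N = True:
  (NOT N OR Q) forces Q = True.
  clause (NOT G OR NOT N OR NOT Q) is falsified — backtrack.
So N = False.
  then (NOT E OR N) forces E = False.
Set Q = False.
Set B = True.
All clauses satisfied.

G=T; P=F; S=F; N=F; K=T; E=F; Q=F; W=T; B=T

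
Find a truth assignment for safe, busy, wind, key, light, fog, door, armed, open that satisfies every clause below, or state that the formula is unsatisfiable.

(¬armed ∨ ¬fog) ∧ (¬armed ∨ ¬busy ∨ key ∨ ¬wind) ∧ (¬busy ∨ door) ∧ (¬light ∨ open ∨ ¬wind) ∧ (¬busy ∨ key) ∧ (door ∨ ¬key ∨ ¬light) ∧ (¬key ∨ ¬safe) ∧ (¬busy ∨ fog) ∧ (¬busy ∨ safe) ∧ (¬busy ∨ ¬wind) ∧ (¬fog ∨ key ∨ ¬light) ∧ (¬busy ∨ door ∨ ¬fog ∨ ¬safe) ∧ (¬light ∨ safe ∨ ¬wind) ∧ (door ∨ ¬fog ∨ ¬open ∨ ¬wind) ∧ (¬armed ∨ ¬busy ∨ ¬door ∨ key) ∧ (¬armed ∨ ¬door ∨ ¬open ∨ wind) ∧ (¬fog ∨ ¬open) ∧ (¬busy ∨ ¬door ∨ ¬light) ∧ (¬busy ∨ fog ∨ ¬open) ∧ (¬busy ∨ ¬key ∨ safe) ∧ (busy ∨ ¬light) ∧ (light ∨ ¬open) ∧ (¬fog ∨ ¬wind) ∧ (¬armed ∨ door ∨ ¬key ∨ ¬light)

Set safe = False.
  then (¬busy ∨ safe) forces busy = False.
  then (busy ∨ ¬light) forces light = False.
  then (light ∨ ¬open) forces open = False.
Set wind = False.
Set key = True.
Set fog = False.
Set door = True.
Set armed = False.
All clauses satisfied.

safe = False; busy = False; wind = False; key = True; light = False; fog = False; door = True; armed = False; open = False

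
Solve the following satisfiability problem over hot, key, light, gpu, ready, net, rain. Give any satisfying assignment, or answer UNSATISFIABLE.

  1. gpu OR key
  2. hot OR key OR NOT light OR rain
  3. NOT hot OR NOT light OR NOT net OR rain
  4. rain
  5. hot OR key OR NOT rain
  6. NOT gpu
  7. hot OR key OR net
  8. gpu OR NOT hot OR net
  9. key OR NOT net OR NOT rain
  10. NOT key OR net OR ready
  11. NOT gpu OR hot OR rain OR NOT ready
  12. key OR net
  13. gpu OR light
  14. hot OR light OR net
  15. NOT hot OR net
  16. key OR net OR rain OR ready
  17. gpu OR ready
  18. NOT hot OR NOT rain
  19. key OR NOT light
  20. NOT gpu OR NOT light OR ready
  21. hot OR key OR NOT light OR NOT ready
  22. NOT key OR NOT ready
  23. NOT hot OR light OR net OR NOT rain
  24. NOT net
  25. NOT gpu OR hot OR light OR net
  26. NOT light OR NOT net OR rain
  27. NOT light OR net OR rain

Case gpu = True:
  Clause (NOT gpu) is falsified — contradiction.
Case gpu = False:
  (gpu OR key) forces key = True.
  (rain) forces rain = True.
  (gpu OR light) forces light = True.
  (gpu OR ready) forces ready = True.
  Clause (NOT key OR NOT ready) is falsified — contradiction.
Both cases fail, so the formula is unsatisfiable.

Unsatisfiable — no assignment works.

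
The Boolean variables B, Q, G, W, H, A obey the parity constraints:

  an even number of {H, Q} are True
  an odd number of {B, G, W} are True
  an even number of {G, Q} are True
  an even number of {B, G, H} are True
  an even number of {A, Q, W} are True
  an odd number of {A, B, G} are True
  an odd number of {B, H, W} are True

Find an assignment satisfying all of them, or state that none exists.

B=F; Q=F; G=F; W=T; H=F; A=T

{H, Q}: 0 true → even ✓
{B, G, W}: 1 true → odd ✓
{G, Q}: 0 true → even ✓
{B, G, H}: 0 true → even ✓
{A, Q, W}: 2 true → even ✓
{A, B, G}: 1 true → odd ✓
{B, H, W}: 1 true → odd ✓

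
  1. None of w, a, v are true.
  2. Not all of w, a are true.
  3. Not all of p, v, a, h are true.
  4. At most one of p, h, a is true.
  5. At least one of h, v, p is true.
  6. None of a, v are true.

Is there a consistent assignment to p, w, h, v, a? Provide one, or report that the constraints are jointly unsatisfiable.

p = False; w = False; h = True; v = False; a = False

  (1) {w, a, v}: 0 true — none ✓
  (2) {w, a}: 0/2 true — not all ✓
  (3) {p, v, a, h}: 1/4 true — not all ✓
  (4) {p, h, a}: 1 true — at most one ✓
  (5) {h, v, p}: 1 true — at least one ✓
  (6) {a, v}: 0 true — none ✓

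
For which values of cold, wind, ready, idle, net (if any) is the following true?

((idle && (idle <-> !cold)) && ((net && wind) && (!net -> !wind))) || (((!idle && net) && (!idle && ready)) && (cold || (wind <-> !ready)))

cold=T, wind=T, ready=T, idle=F, net=T

  ((idle && (idle <-> !cold)) && ((net && wind) && (!net -> !wind))) || (((!idle && net) && (!idle && ready)) && (cold || (wind <-> !ready))) = True
    (idle && (idle <-> !cold)) && ((net && wind) && (!net -> !wind)) = False
      idle && (idle <-> !cold) = False
        idle <-> !cold = True
          !cold = False
      (net && wind) && (!net -> !wind) = True
        net && wind = True
        !net -> !wind = True
          !net = False
          !wind = False
    ((!idle && net) && (!idle && ready)) && (cold || (wind <-> !ready)) = True
      (!idle && net) && (!idle && ready) = True
        !idle && net = True
          !idle = True
        !idle && ready = True
          !idle = True
      cold || (wind <-> !ready) = True
        wind <-> !ready = False
          !ready = False
The formula evaluates to True.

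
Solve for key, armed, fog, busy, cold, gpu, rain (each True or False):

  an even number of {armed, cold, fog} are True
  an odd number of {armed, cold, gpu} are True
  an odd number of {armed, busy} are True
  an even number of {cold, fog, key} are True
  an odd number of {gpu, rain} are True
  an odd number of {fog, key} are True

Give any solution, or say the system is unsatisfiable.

key=T, armed=T, fog=F, busy=F, cold=T, gpu=T, rain=F

{armed, cold, fog}: 2 true → even ✓
{armed, cold, gpu}: 3 true → odd ✓
{armed, busy}: 1 true → odd ✓
{cold, fog, key}: 2 true → even ✓
{gpu, rain}: 1 true → odd ✓
{fog, key}: 1 true → odd ✓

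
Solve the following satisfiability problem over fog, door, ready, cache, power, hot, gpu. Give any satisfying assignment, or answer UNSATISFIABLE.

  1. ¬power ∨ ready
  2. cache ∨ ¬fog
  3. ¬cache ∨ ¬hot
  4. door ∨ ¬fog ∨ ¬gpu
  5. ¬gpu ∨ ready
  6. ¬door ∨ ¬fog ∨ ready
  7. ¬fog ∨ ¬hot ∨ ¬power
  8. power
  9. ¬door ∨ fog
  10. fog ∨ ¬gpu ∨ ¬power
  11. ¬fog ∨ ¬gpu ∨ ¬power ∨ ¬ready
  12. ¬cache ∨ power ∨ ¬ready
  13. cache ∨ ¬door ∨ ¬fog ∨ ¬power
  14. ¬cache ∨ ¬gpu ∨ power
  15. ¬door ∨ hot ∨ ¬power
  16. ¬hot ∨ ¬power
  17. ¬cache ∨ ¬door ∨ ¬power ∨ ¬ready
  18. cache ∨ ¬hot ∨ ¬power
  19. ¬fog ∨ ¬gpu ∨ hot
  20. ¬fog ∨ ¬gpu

Unit clause (power) forces power = True.
In (¬hot ∨ ¬power) only ¬hot is left, so hot = False.
In (¬power ∨ ready) only ready is left, so ready = True.
In (¬door ∨ hot ∨ ¬power) only ¬door is left, so door = False.
Set fog = False.
  then (fog ∨ ¬gpu ∨ ¬power) forces gpu = False.
Set cache = False.
All clauses satisfied.

fog=F; door=F; ready=T; cache=F; power=T; hot=F; gpu=F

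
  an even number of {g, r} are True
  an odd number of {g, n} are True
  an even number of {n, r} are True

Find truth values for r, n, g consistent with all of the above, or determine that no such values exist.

Unsatisfiable — no assignment works.

Adding constraints 1, 2, 3 mod 2: every variable appears an even number of times on the left, so the left side is 0.
But the right sides sum to 1 (mod 2). 0 ≠ 1 — the system is inconsistent.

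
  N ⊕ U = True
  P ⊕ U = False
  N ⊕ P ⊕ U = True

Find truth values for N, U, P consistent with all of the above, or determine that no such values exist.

N: True; U: False; P: False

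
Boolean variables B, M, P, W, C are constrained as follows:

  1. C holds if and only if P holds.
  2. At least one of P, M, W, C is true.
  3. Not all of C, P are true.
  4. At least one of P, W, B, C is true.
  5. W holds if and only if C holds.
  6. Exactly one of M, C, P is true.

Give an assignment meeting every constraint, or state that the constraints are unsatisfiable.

B = True, M = True, P = False, W = False, C = False

  (1) C=F, P=F — same ✓
  (2) {P, M, W, C}: 1 true — at least one ✓
  (3) {C, P}: 0/2 true — not all ✓
  (4) {P, W, B, C}: 1 true — at least one ✓
  (5) W=F, C=F — same ✓
  (6) {M, C, P}: 1 true — exactly one ✓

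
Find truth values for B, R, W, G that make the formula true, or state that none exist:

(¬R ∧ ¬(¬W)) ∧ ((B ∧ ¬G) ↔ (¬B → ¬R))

B = True, R = False, W = True, G = False

  ¬R ∧ ¬(¬W) = True
    ¬R = True
    ¬(¬W) = True
      ¬W = False
  (B ∧ ¬G) ↔ (¬B → ¬R) = True
    B ∧ ¬G = True
      ¬G = True
    ¬B → ¬R = True
      ¬B = False
      ¬R = True
Both conjuncts True, so the formula holds.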